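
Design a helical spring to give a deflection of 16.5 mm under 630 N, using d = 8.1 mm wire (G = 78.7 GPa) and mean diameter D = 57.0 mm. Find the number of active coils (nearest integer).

Required rate k = F/δ = 630/16.5 = 38.182 N/mm
N_a = Gd⁴/(8D³k) = (78.7×10³ × 8.1⁴)/(8 × 57.0³ × 38.182)
    = 3.38778e+08 / 5.6568e+07 = 5.989 → 6 coils

6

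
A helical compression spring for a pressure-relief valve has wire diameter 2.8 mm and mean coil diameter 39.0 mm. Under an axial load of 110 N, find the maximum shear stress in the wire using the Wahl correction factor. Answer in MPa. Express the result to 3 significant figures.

Spring index C = D/d = 39.0/2.8 = 13.9286
K_W = (4C−1)/(4C−4) + 0.615/C = 54.714/51.714 + 0.0442 = 1.1022
τ₀ = 8FD/(πd³) = 8·110·39.0/(π·2.8³) = 34320/68.964 = 497.65 MPa
τ_max = K·τ₀ = 1.1022 × 497.65 = 548.49 MPa

548 MPa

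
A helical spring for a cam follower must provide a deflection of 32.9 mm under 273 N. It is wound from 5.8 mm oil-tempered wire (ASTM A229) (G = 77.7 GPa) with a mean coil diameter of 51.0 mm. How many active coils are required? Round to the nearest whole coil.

Required rate k = F/δ = 273/32.9 = 8.2979 N/mm
N_a = Gd⁴/(8D³k) = (77.7×10³ × 5.8⁴)/(8 × 51.0³ × 8.2979)
    = 8.79292e+07 / 8.80577e+06 = 9.985 → 10 coils

10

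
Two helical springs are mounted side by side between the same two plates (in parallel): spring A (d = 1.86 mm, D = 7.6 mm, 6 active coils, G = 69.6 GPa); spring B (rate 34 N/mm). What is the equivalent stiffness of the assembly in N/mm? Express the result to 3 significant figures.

k_A = Gd⁴/(8D³N_a) = (69.6×10³)(1.86⁴)/(8·7.6³·6) = 39.535 N/mm
Parallel: k_eq = 39.535 + 34 = 73.535 N/mm

73.5 N/mm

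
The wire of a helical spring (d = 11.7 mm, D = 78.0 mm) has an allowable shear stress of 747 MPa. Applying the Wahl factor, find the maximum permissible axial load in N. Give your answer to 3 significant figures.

C = D/d = 78.0/11.7 = 6.6667
K_W = (4C−1)/(4C−4) + 0.615/C = 25.667/22.667 + 0.0922 = 1.2246
τ_max = K·8FD/(πd³) → F_max = τ_allow·πd³/(8DK)
F_max = 747·π·11.7³/(8·78.0·1.2246) = 3.7586e+06/764.15 = 4918.7 N

4920 N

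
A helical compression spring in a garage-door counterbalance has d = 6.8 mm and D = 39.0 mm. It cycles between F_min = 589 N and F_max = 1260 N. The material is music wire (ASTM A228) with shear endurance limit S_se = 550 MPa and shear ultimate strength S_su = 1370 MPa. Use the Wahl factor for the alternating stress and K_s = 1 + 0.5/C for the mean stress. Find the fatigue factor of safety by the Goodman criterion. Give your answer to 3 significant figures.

2.10

C = D/d = 39.0/6.8 = 5.7353; K_W = (4C−1)/(4C−4)+0.615/C = 1.2656; K_s = 1+0.5/C = 1.0872
F_a = (F_max−F_min)/2 = 335.5 N; F_m = (F_max+F_min)/2 = 924.5 N
τ_a = K_W·8F_aD/(πd³) = 1.2656 × 105.97 = 134.11 MPa
τ_m = K_s·8F_mD/(πd³) = 1.0872 × 292 = 317.46 MPa
Goodman: 1/n_f = τ_a/S_se + τ_m/S_su = 134.11/550 + 317.46/1370 = 0.24384 + 0.23172 = 0.47556
n_f = 1/0.47556 = 2.103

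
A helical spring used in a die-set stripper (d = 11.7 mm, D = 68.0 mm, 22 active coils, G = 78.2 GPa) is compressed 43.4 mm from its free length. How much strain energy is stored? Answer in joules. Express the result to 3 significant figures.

24.9 J

k = Gd⁴/(8D³N_a) = (78.2×10³)(11.7⁴)/(8·68.0³·22) = 26.48 N/mm
U = ½kδ² = 0.5 × 26.48 × 43.4² = 24938 N·mm = 24.938 J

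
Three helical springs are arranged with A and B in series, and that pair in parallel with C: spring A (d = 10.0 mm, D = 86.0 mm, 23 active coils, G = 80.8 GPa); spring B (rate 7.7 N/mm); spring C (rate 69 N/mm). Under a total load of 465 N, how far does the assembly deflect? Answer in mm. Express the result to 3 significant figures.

k_A = Gd⁴/(8D³N_a) = (80.8×10³)(10.0⁴)/(8·86.0³·23) = 6.904 N/mm
Springs A,B series: k_AB = 1/(1/6.904+1/7.7) = 3.6401 N/mm; parallel with C: k_eq = 3.6401+69 = 72.64 N/mm
δ = F/k_eq = 465/72.64 = 6.4014 mm

6.40 mm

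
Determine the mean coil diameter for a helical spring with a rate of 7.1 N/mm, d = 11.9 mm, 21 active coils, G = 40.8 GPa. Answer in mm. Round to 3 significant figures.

D = (Gd⁴/(8N_a·k))^(1/3) = (40.8×10³·11.9⁴/(8·21·7.1))^(1/3)
  = (685931)^(1/3) = 88.1915 mm

88.2 mm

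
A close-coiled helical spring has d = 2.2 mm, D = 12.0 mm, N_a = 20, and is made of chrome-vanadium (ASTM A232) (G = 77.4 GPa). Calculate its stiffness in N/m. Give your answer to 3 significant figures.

k = Gd⁴/(8D³N_a) = (77.4×10³ × 2.2⁴) / (8 × 12.0³ × 20)
  = 1.81314e+06 / 276480 = 6.5579 N/mm = 6557.9 N/m

6560 N/m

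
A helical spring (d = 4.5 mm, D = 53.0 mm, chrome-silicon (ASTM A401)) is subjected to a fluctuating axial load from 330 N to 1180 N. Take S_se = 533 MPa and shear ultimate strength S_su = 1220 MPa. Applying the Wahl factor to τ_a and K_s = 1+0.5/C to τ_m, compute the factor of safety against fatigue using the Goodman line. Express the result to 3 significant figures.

C = D/d = 53.0/4.5 = 11.7778; K_W = (4C−1)/(4C−4)+0.615/C = 1.1218; K_s = 1+0.5/C = 1.0425
F_a = (F_max−F_min)/2 = 425 N; F_m = (F_max+F_min)/2 = 755 N
τ_a = K_W·8F_aD/(πd³) = 1.1218 × 629.46 = 706.13 MPa
τ_m = K_s·8F_mD/(πd³) = 1.0425 × 1118.2 = 1165.7 MPa
Goodman: 1/n_f = τ_a/S_se + τ_m/S_su = 706.13/533 + 1165.7/1220 = 1.32482 + 0.95548 = 2.2803
n_f = 1/2.2803 = 0.4385

0.439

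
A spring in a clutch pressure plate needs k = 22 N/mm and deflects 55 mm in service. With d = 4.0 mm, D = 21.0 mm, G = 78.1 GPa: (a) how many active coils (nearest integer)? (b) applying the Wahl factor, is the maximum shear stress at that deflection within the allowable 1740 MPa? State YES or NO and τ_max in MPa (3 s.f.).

(a) 12 coils; (b) YES, τ_max = 1340 MPa

N_a = Gd⁴/(8D³k) = (78.1×10³)(4.0⁴)/(8·21.0³·22) = 12.27 → N_a = 12
Actual rate k = Gd⁴/(8D³·12) = 22.489 N/mm
Working load F = kδ = 22.489·55 = 1236.9 N
C = 21.0/4.0 = 5.2500; K_W = (4C−1)/(4C−4)+0.615/C = 1.2936
τ_max = K_W·8FD/(πd³) = 1.2936·1033.5 = 1336.9 MPa
τ_max ≤ 1740 MPa → acceptable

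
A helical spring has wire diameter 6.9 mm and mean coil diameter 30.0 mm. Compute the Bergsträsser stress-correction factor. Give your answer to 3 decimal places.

C = D/d = 30.0/6.9 = 4.3478
K_B = (4C+2)/(4C−3) = 19.391/14.391 = 1.3474

1.347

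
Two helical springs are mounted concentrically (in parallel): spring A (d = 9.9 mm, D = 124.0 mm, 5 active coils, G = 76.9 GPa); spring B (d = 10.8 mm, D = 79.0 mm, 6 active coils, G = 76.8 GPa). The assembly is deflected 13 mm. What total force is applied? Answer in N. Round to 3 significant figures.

k_A = Gd⁴/(8D³N_a) = (76.9×10³)(9.9⁴)/(8·124.0³·5) = 9.6859 N/mm
k_B = Gd⁴/(8D³N_a) = (76.8×10³)(10.8⁴)/(8·79.0³·6) = 44.15 N/mm
Parallel: k_eq = 9.6859 + 44.15 = 53.836 N/mm
F = k_eq·δ = 53.836·13 = 699.87 N

700 N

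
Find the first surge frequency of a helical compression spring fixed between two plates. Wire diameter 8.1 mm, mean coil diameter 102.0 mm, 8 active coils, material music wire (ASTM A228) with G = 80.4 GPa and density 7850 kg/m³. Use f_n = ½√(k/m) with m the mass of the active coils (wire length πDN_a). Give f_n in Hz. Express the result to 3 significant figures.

k = Gd⁴/(8D³N_a) = (80.4×10³)(8.1⁴)/(8·102.0³·8) = 5.0958 N/mm = 5095.8 N/m
Wire length L = πDN_a = π·102.0·8 = 2563.5 mm
m = ρ·(πd²/4)·L = 7850 × 51.53×10⁻⁶ m² × 2.5635 m = 1.037 kg
f_n = ½√(k/m) = 0.5·√(5095.8/1.037) = 0.5·√(4914.1) = 35.05 Hz

35.1 Hz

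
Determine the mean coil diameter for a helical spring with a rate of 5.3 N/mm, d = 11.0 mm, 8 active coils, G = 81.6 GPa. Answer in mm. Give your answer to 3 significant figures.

152 mm

D = (Gd⁴/(8N_a·k))^(1/3) = (81.6×10³·11.0⁴/(8·8·5.3))^(1/3)
  = (3.52213e+06)^(1/3) = 152.1487 mm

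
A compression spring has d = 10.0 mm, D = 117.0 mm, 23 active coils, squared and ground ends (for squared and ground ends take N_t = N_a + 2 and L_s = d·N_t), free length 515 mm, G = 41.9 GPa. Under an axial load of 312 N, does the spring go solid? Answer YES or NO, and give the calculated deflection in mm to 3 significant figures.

k = Gd⁴/(8D³N_a) = (41.9×10³)(10.0⁴)/(8·117.0³·23) = 1.4218 N/mm
N_t = 25; L_s = 10.0·25 = 250 mm; δ_solid = L₀ − L_s = 515 − 250 = 265 mm
δ = F/k = 312/1.4218 = 219.44 mm
δ < δ_solid → spring does not go solid

NO, δ = 219 mm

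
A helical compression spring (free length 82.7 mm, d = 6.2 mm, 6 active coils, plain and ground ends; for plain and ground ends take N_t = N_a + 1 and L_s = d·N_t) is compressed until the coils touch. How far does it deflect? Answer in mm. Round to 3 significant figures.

39.3 mm

N_t = 7; L_s = 6.2·7 = 43.4 mm
δ_solid = L₀ − L_s = 82.7 − 43.4 = 39.3 mm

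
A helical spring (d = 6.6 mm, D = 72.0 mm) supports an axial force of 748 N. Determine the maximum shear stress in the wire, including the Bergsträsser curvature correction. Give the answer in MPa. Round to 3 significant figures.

Spring index C = D/d = 72.0/6.6 = 10.9091
K_B = (4C+2)/(4C−3) = 45.636/40.636 = 1.1230
τ₀ = 8FD/(πd³) = 8·748·72.0/(π·6.6³) = 430848/903.2 = 477.03 MPa
τ_max = K·τ₀ = 1.1230 × 477.03 = 535.72 MPa

536 MPa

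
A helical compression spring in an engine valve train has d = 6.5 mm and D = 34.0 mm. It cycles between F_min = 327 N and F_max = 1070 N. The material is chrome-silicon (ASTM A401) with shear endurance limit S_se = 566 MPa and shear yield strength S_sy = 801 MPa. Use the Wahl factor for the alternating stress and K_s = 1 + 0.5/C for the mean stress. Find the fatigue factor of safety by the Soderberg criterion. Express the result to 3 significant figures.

C = D/d = 34.0/6.5 = 5.2308; K_W = (4C−1)/(4C−4)+0.615/C = 1.2948; K_s = 1+0.5/C = 1.0956
F_a = (F_max−F_min)/2 = 371.5 N; F_m = (F_max+F_min)/2 = 698.5 N
τ_a = K_W·8F_aD/(πd³) = 1.2948 × 117.12 = 151.65 MPa
τ_m = K_s·8F_mD/(πd³) = 1.0956 × 220.21 = 241.26 MPa
Soderberg: 1/n_f = τ_a/S_se + τ_m/S_sy = 151.65/566 + 241.26/801 = 0.26794 + 0.30120 = 0.56914
n_f = 1/0.56914 = 1.757

1.76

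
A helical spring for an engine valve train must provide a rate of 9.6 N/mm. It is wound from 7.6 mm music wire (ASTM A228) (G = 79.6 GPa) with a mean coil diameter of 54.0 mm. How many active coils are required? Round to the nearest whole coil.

N_a = Gd⁴/(8D³k) = (79.6×10³ × 7.6⁴)/(8 × 54.0³ × 9.6)
    = 2.65563e+08 / 1.20932e+07 = 21.96 → 22 coils

22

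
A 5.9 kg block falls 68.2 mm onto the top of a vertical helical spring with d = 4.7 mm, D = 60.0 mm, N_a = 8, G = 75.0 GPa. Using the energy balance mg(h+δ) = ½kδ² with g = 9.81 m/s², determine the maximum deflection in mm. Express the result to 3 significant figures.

k = Gd⁴/(8D³N_a) = (75.0×10³)(4.7⁴)/(8·60.0³·8) = 2.6474 N/mm
W = mg = 5.9 × 9.81 = 57.879 N
½kδ² − Wδ − Wh = 0 → δ = (W + √(W² + 2kWh))/k
δ = (57.879 + √(3350 + 20900.4))/2.6474 = (57.879 + 155.73)/2.6474 = 80.685 mm

80.7 mm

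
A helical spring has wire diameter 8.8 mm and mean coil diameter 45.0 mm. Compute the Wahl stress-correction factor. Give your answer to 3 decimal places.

1.303

C = D/d = 45.0/8.8 = 5.1136
K_W = (4C−1)/(4C−4) + 0.615/C = 19.455/16.455 + 0.1203 = 1.3026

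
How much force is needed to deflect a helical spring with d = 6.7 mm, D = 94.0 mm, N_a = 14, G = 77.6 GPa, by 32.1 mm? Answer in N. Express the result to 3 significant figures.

54.0 N

k = Gd⁴/(8D³N_a) = (77.6×10³)(6.7⁴)/(8·94.0³·14) = 1.681 N/mm
F = k·δ = 1.681 × 32.1 = 53.959 N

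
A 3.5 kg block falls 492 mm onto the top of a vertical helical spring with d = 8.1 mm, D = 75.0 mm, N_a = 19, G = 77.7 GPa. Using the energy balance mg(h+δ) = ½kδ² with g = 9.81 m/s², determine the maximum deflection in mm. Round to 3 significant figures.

k = Gd⁴/(8D³N_a) = (77.7×10³)(8.1⁴)/(8·75.0³·19) = 5.216 N/mm
W = mg = 3.5 × 9.81 = 34.335 N
½kδ² − Wδ − Wh = 0 → δ = (W + √(W² + 2kWh))/k
δ = (34.335 + √(1178.9 + 176224))/5.216 = (34.335 + 421.19)/5.216 = 87.334 mm

87.3 mm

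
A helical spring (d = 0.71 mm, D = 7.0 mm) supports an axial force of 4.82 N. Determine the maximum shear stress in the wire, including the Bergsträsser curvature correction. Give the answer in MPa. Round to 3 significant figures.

273 MPa

Spring index C = D/d = 7.0/0.71 = 9.8592
K_B = (4C+2)/(4C−3) = 41.437/36.437 = 1.1372
τ₀ = 8FD/(πd³) = 8·4.82·7.0/(π·0.71³) = 269.92/1.1244 = 240.05 MPa
τ_max = K·τ₀ = 1.1372 × 240.05 = 273 MPa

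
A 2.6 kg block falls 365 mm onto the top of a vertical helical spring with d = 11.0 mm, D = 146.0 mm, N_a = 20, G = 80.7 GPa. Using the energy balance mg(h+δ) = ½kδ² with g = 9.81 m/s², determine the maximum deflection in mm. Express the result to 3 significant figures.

k = Gd⁴/(8D³N_a) = (80.7×10³)(11.0⁴)/(8·146.0³·20) = 2.3728 N/mm
W = mg = 2.6 × 9.81 = 25.506 N
½kδ² − Wδ − Wh = 0 → δ = (W + √(W² + 2kWh))/k
δ = (25.506 + √(650.56 + 44180.5))/2.3728 = (25.506 + 211.73)/2.3728 = 99.982 mm

100 mm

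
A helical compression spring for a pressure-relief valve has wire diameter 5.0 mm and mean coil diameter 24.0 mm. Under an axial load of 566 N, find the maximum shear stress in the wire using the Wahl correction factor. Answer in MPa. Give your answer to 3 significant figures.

367 MPa

Spring index C = D/d = 24.0/5.0 = 4.8000
K_W = (4C−1)/(4C−4) + 0.615/C = 18.200/15.200 + 0.1281 = 1.3255
τ₀ = 8FD/(πd³) = 8·566·24.0/(π·5.0³) = 108672/392.7 = 276.73 MPa
τ_max = K·τ₀ = 1.3255 × 276.73 = 366.81 MPa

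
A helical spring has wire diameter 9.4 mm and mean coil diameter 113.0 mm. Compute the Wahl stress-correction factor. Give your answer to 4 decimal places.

1.1192

C = D/d = 113.0/9.4 = 12.0213
K_W = (4C−1)/(4C−4) + 0.615/C = 47.085/44.085 + 0.0512 = 1.1192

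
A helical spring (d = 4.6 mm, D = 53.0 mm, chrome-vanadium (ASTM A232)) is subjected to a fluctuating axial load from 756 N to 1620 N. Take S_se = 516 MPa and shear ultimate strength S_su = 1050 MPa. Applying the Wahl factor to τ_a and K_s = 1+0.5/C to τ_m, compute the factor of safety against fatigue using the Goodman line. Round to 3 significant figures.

C = D/d = 53.0/4.6 = 11.5217; K_W = (4C−1)/(4C−4)+0.615/C = 1.1247; K_s = 1+0.5/C = 1.0434
F_a = (F_max−F_min)/2 = 432 N; F_m = (F_max+F_min)/2 = 1188 N
τ_a = K_W·8F_aD/(πd³) = 1.1247 × 599 = 673.67 MPa
τ_m = K_s·8F_mD/(πd³) = 1.0434 × 1647.2 = 1718.7 MPa
Goodman: 1/n_f = τ_a/S_se + τ_m/S_su = 673.67/516 + 1718.7/1050 = 1.30556 + 1.63689 = 2.9424
n_f = 1/2.9424 = 0.3399

0.340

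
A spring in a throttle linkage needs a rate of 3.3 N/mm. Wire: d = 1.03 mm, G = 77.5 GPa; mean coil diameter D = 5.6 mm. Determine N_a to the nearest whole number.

19

N_a = Gd⁴/(8D³k) = (77.5×10³ × 1.03⁴)/(8 × 5.6³ × 3.3)
    = 87226.9 / 4636.26 = 18.81 → 19 coils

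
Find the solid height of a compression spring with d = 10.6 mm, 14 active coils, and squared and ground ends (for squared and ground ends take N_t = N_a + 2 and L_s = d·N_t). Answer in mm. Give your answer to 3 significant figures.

170 mm

squared and ground ends: N_t = N_a + 2 = 14 + 2 = 16
L_s = d·N_t = 10.6 × 16 = 169.6 mm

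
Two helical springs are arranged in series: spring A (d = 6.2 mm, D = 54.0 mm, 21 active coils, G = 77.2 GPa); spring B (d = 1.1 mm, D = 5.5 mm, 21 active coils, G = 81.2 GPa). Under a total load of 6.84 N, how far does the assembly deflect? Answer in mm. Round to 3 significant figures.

k_A = Gd⁴/(8D³N_a) = (77.2×10³)(6.2⁴)/(8·54.0³·21) = 4.3121 N/mm
k_B = Gd⁴/(8D³N_a) = (81.2×10³)(1.1⁴)/(8·5.5³·21) = 4.2533 N/mm
Series: 1/k_eq = 1/4.3121 + 1/4.2533 = 0.46701; k_eq = 2.1413 N/mm
δ = F/k_eq = 6.84/2.1413 = 3.1944 mm

3.19 mm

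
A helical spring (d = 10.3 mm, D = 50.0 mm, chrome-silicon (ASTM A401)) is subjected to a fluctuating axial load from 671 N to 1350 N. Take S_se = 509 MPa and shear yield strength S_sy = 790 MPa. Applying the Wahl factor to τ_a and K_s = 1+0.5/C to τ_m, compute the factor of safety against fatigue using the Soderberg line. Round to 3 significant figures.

3.74

C = D/d = 50.0/10.3 = 4.8544; K_W = (4C−1)/(4C−4)+0.615/C = 1.3213; K_s = 1+0.5/C = 1.1030
F_a = (F_max−F_min)/2 = 339.5 N; F_m = (F_max+F_min)/2 = 1010.5 N
τ_a = K_W·8F_aD/(πd³) = 1.3213 × 39.558 = 52.267 MPa
τ_m = K_s·8F_mD/(πd³) = 1.1030 × 117.74 = 129.87 MPa
Soderberg: 1/n_f = τ_a/S_se + τ_m/S_sy = 52.267/509 + 129.87/790 = 0.10269 + 0.16439 = 0.26708
n_f = 1/0.26708 = 3.744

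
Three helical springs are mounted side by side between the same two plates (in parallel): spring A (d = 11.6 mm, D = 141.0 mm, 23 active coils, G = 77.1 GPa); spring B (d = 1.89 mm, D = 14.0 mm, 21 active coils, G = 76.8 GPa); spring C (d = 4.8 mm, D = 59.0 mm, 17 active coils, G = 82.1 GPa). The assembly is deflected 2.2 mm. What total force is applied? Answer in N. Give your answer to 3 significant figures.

14.1 N

k_A = Gd⁴/(8D³N_a) = (77.1×10³)(11.6⁴)/(8·141.0³·23) = 2.7065 N/mm
k_B = Gd⁴/(8D³N_a) = (76.8×10³)(1.89⁴)/(8·14.0³·21) = 2.1258 N/mm
k_C = Gd⁴/(8D³N_a) = (82.1×10³)(4.8⁴)/(8·59.0³·17) = 1.5603 N/mm
Parallel: k_eq = 2.7065 + 2.1258 + 1.5603 = 6.3926 N/mm
F = k_eq·δ = 6.3926·2.2 = 14.064 N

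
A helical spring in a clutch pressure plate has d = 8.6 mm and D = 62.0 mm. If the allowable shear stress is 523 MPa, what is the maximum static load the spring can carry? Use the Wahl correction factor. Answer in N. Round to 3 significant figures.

C = D/d = 62.0/8.6 = 7.2093
K_W = (4C−1)/(4C−4) + 0.615/C = 27.837/24.837 + 0.0853 = 1.2061
τ_max = K·8FD/(πd³) → F_max = τ_allow·πd³/(8DK)
F_max = 523·π·8.6³/(8·62.0·1.2061) = 1.0451e+06/598.22 = 1747 N

1750 N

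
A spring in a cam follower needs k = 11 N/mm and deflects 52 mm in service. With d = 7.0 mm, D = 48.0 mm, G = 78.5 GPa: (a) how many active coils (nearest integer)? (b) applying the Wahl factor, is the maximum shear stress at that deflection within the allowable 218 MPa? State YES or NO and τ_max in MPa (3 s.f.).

(a) 19 coils; (b) NO, τ_max = 253 MPa

N_a = Gd⁴/(8D³k) = (78.5×10³)(7.0⁴)/(8·48.0³·11) = 19.37 → N_a = 19
Actual rate k = Gd⁴/(8D³·19) = 11.212 N/mm
Working load F = kδ = 11.212·52 = 583.04 N
C = 48.0/7.0 = 6.8571; K_W = (4C−1)/(4C−4)+0.615/C = 1.2177
τ_max = K_W·8FD/(πd³) = 1.2177·207.77 = 253.01 MPa
τ_max > 218 MPa → exceeds allowable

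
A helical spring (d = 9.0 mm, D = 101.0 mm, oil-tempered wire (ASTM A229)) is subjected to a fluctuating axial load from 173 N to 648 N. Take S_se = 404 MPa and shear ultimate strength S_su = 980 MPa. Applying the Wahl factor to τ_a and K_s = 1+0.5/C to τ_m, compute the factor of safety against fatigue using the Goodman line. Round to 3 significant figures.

C = D/d = 101.0/9.0 = 11.2222; K_W = (4C−1)/(4C−4)+0.615/C = 1.1282; K_s = 1+0.5/C = 1.0446
F_a = (F_max−F_min)/2 = 237.5 N; F_m = (F_max+F_min)/2 = 410.5 N
τ_a = K_W·8F_aD/(πd³) = 1.1282 × 83.791 = 94.531 MPa
τ_m = K_s·8F_mD/(πd³) = 1.0446 × 144.83 = 151.28 MPa
Goodman: 1/n_f = τ_a/S_se + τ_m/S_su = 94.531/404 + 151.28/980 = 0.23399 + 0.15437 = 0.38835
n_f = 1/0.38835 = 2.575

2.57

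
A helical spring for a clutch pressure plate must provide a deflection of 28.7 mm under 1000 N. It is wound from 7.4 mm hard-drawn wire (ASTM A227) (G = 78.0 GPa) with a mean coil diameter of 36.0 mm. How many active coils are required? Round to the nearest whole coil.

Required rate k = F/δ = 1000/28.7 = 34.843 N/mm
N_a = Gd⁴/(8D³k) = (78.0×10³ × 7.4⁴)/(8 × 36.0³ × 34.843)
    = 2.33895e+08 / 1.30052e+07 = 17.98 → 18 coils

18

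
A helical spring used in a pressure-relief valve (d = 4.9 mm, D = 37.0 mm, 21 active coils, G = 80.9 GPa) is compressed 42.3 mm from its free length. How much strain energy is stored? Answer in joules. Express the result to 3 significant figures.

k = Gd⁴/(8D³N_a) = (80.9×10³)(4.9⁴)/(8·37.0³·21) = 5.4805 N/mm
U = ½kδ² = 0.5 × 5.4805 × 42.3² = 4903.1 N·mm = 4.9031 J

4.90 J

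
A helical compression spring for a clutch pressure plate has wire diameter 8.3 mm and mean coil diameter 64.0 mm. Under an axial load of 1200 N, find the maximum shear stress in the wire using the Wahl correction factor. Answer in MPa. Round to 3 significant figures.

408 MPa

Spring index C = D/d = 64.0/8.3 = 7.7108
K_W = (4C−1)/(4C−4) + 0.615/C = 29.843/26.843 + 0.0798 = 1.1915
τ₀ = 8FD/(πd³) = 8·1200·64.0/(π·8.3³) = 614400/1796.3 = 342.03 MPa
τ_max = K·τ₀ = 1.1915 × 342.03 = 407.54 MPa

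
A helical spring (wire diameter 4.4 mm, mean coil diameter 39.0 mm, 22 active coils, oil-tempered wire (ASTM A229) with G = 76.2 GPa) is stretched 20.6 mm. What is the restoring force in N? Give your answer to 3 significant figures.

k = Gd⁴/(8D³N_a) = (76.2×10³)(4.4⁴)/(8·39.0³·22) = 2.7356 N/mm
F = k·δ = 2.7356 × 20.6 = 56.354 N

56.4 N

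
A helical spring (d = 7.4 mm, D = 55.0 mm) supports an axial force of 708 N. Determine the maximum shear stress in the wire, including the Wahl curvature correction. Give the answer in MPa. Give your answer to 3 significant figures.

293 MPa

Spring index C = D/d = 55.0/7.4 = 7.4324
K_W = (4C−1)/(4C−4) + 0.615/C = 28.730/25.730 + 0.0827 = 1.1993
τ₀ = 8FD/(πd³) = 8·708·55.0/(π·7.4³) = 311520/1273 = 244.7 MPa
τ_max = K·τ₀ = 1.1993 × 244.7 = 293.48 MPa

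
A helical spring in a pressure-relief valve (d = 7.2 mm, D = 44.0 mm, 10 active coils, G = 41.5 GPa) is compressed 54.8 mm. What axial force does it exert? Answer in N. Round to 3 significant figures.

k = Gd⁴/(8D³N_a) = (41.5×10³)(7.2⁴)/(8·44.0³·10) = 16.366 N/mm
F = k·δ = 16.366 × 54.8 = 896.83 N

897 N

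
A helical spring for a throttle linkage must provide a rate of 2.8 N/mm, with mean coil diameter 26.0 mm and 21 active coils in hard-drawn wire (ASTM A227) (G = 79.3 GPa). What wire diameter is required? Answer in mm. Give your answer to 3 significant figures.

3.20 mm

d = (8D³N_a·k / G)^(1/4) = (8·26.0³·21·2.8 / (79.3×10³))^0.25
  = (104.26)^0.25 = 3.1954 mm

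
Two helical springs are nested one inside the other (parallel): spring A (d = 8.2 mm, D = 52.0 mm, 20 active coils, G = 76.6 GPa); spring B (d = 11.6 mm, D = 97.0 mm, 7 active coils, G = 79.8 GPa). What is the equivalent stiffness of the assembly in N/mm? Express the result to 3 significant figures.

43.7 N/mm

k_A = Gd⁴/(8D³N_a) = (76.6×10³)(8.2⁴)/(8·52.0³·20) = 15.394 N/mm
k_B = Gd⁴/(8D³N_a) = (79.8×10³)(11.6⁴)/(8·97.0³·7) = 28.27 N/mm
Parallel: k_eq = 15.394 + 28.27 = 43.664 N/mm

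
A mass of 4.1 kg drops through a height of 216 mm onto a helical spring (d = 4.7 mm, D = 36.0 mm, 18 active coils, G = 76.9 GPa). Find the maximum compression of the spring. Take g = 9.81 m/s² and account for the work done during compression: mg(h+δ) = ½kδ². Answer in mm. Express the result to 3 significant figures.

63.4 mm

k = Gd⁴/(8D³N_a) = (76.9×10³)(4.7⁴)/(8·36.0³·18) = 5.5853 N/mm
W = mg = 4.1 × 9.81 = 40.221 N
½kδ² − Wδ − Wh = 0 → δ = (W + √(W² + 2kWh))/k
δ = (40.221 + √(1617.7 + 97047.5))/5.5853 = (40.221 + 314.11)/5.5853 = 63.44 mm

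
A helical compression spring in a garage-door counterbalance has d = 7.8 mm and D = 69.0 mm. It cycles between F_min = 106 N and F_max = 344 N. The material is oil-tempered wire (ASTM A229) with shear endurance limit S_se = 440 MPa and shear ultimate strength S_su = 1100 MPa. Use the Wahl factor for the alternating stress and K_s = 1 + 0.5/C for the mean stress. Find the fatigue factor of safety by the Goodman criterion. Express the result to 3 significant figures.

C = D/d = 69.0/7.8 = 8.8462; K_W = (4C−1)/(4C−4)+0.615/C = 1.1651; K_s = 1+0.5/C = 1.0565
F_a = (F_max−F_min)/2 = 119 N; F_m = (F_max+F_min)/2 = 225 N
τ_a = K_W·8F_aD/(πd³) = 1.1651 × 44.061 = 51.336 MPa
τ_m = K_s·8F_mD/(πd³) = 1.0565 × 83.308 = 88.017 MPa
Goodman: 1/n_f = τ_a/S_se + τ_m/S_su = 51.336/440 + 88.017/1100 = 0.11667 + 0.08002 = 0.19669
n_f = 1/0.19669 = 5.084

5.08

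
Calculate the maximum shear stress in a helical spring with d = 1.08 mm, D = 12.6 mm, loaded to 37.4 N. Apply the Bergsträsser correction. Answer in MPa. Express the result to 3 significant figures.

1060 MPa

Spring index C = D/d = 12.6/1.08 = 11.6667
K_B = (4C+2)/(4C−3) = 48.667/43.667 = 1.1145
τ₀ = 8FD/(πd³) = 8·37.4·12.6/(π·1.08³) = 3769.92/3.9575 = 952.6 MPa
τ_max = K·τ₀ = 1.1145 × 952.6 = 1061.7 MPa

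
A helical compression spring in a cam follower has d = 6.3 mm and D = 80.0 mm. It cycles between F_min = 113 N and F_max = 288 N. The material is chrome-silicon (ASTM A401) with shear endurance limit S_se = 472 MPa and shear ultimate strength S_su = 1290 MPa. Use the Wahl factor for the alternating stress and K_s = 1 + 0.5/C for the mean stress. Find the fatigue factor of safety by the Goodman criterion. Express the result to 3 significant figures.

C = D/d = 80.0/6.3 = 12.6984; K_W = (4C−1)/(4C−4)+0.615/C = 1.1125; K_s = 1+0.5/C = 1.0394
F_a = (F_max−F_min)/2 = 87.5 N; F_m = (F_max+F_min)/2 = 200.5 N
τ_a = K_W·8F_aD/(πd³) = 1.1125 × 71.288 = 79.311 MPa
τ_m = K_s·8F_mD/(πd³) = 1.0394 × 163.35 = 169.78 MPa
Goodman: 1/n_f = τ_a/S_se + τ_m/S_su = 79.311/472 + 169.78/1290 = 0.16803 + 0.13161 = 0.29965
n_f = 1/0.29965 = 3.337

3.34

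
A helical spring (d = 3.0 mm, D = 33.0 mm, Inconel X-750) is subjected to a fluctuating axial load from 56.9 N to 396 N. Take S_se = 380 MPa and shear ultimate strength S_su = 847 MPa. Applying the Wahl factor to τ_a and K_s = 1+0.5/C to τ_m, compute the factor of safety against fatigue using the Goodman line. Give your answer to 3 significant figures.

0.410

C = D/d = 33.0/3.0 = 11.0000; K_W = (4C−1)/(4C−4)+0.615/C = 1.1309; K_s = 1+0.5/C = 1.0455
F_a = (F_max−F_min)/2 = 169.55 N; F_m = (F_max+F_min)/2 = 226.45 N
τ_a = K_W·8F_aD/(πd³) = 1.1309 × 527.7 = 596.78 MPa
τ_m = K_s·8F_mD/(πd³) = 1.0455 × 704.79 = 736.83 MPa
Goodman: 1/n_f = τ_a/S_se + τ_m/S_su = 596.78/380 + 736.83/847 = 1.57048 + 0.86993 = 2.4404
n_f = 1/2.4404 = 0.4098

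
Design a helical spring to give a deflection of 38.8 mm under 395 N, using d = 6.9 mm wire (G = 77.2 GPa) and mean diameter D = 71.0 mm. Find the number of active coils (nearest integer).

Required rate k = F/δ = 395/38.8 = 10.18 N/mm
N_a = Gd⁴/(8D³k) = (77.2×10³ × 6.9⁴)/(8 × 71.0³ × 10.18)
    = 1.7499e+08 / 2.91495e+07 = 6.003 → 6 coils

6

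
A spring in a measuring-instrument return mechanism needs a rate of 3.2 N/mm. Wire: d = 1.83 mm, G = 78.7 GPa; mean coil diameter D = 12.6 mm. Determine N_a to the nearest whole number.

N_a = Gd⁴/(8D³k) = (78.7×10³ × 1.83⁴)/(8 × 12.6³ × 3.2)
    = 882631 / 51209.6 = 17.24 → 17 coils

17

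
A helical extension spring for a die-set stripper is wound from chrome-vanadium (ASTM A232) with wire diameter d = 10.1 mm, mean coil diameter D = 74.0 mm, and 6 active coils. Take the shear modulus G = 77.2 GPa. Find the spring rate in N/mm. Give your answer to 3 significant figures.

k = Gd⁴/(8D³N_a) = (77.2×10³ × 10.1⁴) / (8 × 74.0³ × 6)
  = 8.03346e+08 / 1.94508e+07 = 41.302 N/mm

41.3 N/mm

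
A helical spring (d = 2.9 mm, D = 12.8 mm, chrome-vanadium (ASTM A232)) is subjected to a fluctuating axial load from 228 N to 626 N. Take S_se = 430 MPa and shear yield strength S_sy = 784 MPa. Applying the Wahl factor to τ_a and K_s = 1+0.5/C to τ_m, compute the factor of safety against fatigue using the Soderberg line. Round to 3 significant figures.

C = D/d = 12.8/2.9 = 4.4138; K_W = (4C−1)/(4C−4)+0.615/C = 1.3590; K_s = 1+0.5/C = 1.1133
F_a = (F_max−F_min)/2 = 199 N; F_m = (F_max+F_min)/2 = 427 N
τ_a = K_W·8F_aD/(πd³) = 1.3590 × 265.96 = 361.44 MPa
τ_m = K_s·8F_mD/(πd³) = 1.1133 × 570.67 = 635.31 MPa
Soderberg: 1/n_f = τ_a/S_se + τ_m/S_sy = 361.44/430 + 635.31/784 = 0.84056 + 0.81035 = 1.6509
n_f = 1/1.6509 = 0.6057

0.606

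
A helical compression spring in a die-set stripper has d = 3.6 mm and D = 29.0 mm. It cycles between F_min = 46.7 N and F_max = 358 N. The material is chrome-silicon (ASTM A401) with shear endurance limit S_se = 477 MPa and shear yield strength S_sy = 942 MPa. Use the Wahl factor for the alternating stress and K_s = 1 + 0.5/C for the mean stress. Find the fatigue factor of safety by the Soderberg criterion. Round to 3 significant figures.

1.03

C = D/d = 29.0/3.6 = 8.0556; K_W = (4C−1)/(4C−4)+0.615/C = 1.1826; K_s = 1+0.5/C = 1.0621
F_a = (F_max−F_min)/2 = 155.65 N; F_m = (F_max+F_min)/2 = 202.35 N
τ_a = K_W·8F_aD/(πd³) = 1.1826 × 246.37 = 291.36 MPa
τ_m = K_s·8F_mD/(πd³) = 1.0621 × 320.28 = 340.16 MPa
Soderberg: 1/n_f = τ_a/S_se + τ_m/S_sy = 291.36/477 + 340.16/942 = 0.61082 + 0.36111 = 0.97193
n_f = 1/0.97193 = 1.029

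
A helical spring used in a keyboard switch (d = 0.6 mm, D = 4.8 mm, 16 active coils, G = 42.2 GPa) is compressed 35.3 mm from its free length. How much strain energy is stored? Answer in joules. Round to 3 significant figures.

k = Gd⁴/(8D³N_a) = (42.2×10³)(0.6⁴)/(8·4.8³·16) = 0.38635 N/mm
U = ½kδ² = 0.5 × 0.38635 × 35.3² = 240.72 N·mm = 0.24072 J

0.241 J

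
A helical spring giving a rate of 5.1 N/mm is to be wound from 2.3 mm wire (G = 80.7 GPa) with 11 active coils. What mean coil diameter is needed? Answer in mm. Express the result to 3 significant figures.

D = (Gd⁴/(8N_a·k))^(1/3) = (80.7×10³·2.3⁴/(8·11·5.1))^(1/3)
  = (5031.9)^(1/3) = 17.1360 mm

17.1 mm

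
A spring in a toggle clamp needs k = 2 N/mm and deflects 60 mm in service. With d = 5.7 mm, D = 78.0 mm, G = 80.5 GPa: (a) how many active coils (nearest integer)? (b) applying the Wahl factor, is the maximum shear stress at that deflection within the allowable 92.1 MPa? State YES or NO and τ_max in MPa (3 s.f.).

N_a = Gd⁴/(8D³k) = (80.5×10³)(5.7⁴)/(8·78.0³·2) = 11.19 → N_a = 11
Actual rate k = Gd⁴/(8D³·11) = 2.0348 N/mm
Working load F = kδ = 2.0348·60 = 122.09 N
C = 78.0/5.7 = 13.6842; K_W = (4C−1)/(4C−4)+0.615/C = 1.1041
τ_max = K_W·8FD/(πd³) = 1.1041·130.95 = 144.57 MPa
τ_max > 92.1 MPa → exceeds allowable

(a) 11 coils; (b) NO, τ_max = 145 MPa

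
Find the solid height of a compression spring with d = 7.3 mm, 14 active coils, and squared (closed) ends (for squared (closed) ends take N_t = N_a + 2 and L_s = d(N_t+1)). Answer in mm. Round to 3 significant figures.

124 mm

squared (closed) ends: N_t = N_a + 2 = 14 + 2 = 16
L_s = d·(N_t+1) = 7.3 × 17 = 124.1 mm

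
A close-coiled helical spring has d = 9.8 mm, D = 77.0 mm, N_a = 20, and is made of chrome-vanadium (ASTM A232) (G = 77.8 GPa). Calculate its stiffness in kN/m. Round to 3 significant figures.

9.82 kN/m

k = Gd⁴/(8D³N_a) = (77.8×10³ × 9.8⁴) / (8 × 77.0³ × 20)
  = 7.17602e+08 / 7.30453e+07 = 9.8241 N/mm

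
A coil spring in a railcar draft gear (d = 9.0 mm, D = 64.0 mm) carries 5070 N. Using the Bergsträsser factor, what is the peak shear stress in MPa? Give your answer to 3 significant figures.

1360 MPa

Spring index C = D/d = 64.0/9.0 = 7.1111
K_B = (4C+2)/(4C−3) = 30.444/25.444 = 1.1965
τ₀ = 8FD/(πd³) = 8·5070·64.0/(π·9.0³) = 2.59584e+06/2290.2 = 1133.4 MPa
τ_max = K·τ₀ = 1.1965 × 1133.4 = 1356.2 MPa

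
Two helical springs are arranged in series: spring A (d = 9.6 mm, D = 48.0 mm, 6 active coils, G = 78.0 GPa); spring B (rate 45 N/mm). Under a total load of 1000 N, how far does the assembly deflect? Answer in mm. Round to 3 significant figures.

30.2 mm

k_A = Gd⁴/(8D³N_a) = (78.0×10³)(9.6⁴)/(8·48.0³·6) = 124.8 N/mm
Series: 1/k_eq = 1/124.8 + 1/45 = 0.030235; k_eq = 33.074 N/mm
δ = F/k_eq = 1000/33.074 = 30.235 mm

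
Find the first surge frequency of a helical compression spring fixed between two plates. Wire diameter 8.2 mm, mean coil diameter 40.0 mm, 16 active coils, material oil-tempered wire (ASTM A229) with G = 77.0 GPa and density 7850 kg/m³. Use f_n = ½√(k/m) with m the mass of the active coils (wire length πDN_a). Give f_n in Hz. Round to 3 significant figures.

113 Hz

k = Gd⁴/(8D³N_a) = (77.0×10³)(8.2⁴)/(8·40.0³·16) = 42.497 N/mm = 42497 N/m
Wire length L = πDN_a = π·40.0·16 = 2010.6 mm
m = ρ·(πd²/4)·L = 7850 × 52.81×10⁻⁶ m² × 2.0106 m = 0.83352 kg
f_n = ½√(k/m) = 0.5·√(42497/0.83352) = 0.5·√(50985) = 112.9 Hz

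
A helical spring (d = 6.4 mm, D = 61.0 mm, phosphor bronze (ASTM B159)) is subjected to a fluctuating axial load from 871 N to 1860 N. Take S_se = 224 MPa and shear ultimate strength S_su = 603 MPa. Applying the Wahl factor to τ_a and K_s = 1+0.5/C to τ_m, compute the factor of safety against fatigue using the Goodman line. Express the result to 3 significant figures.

C = D/d = 61.0/6.4 = 9.5312; K_W = (4C−1)/(4C−4)+0.615/C = 1.1524; K_s = 1+0.5/C = 1.0525
F_a = (F_max−F_min)/2 = 494.5 N; F_m = (F_max+F_min)/2 = 1365.5 N
τ_a = K_W·8F_aD/(πd³) = 1.1524 × 293.02 = 337.69 MPa
τ_m = K_s·8F_mD/(πd³) = 1.0525 × 809.14 = 851.58 MPa
Goodman: 1/n_f = τ_a/S_se + τ_m/S_su = 337.69/224 + 851.58/603 = 1.50753 + 1.41224 = 2.9198
n_f = 1/2.9198 = 0.3425

0.342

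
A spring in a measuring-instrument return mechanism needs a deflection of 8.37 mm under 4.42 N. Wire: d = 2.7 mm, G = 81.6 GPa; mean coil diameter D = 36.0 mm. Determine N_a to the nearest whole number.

Required rate k = F/δ = 4.42/8.37 = 0.52808 N/mm
N_a = Gd⁴/(8D³k) = (81.6×10³ × 2.7⁴)/(8 × 36.0³ × 0.52808)
    = 4.33656e+06 / 197103 = 22 → 22 coils

22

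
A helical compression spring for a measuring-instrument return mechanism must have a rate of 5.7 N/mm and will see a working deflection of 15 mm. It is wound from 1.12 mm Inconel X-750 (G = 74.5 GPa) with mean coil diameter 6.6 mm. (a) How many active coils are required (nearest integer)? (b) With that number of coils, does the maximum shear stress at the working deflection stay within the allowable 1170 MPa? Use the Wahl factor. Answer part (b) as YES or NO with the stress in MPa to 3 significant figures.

(a) 9 coils; (b) NO, τ_max = 1280 MPa

N_a = Gd⁴/(8D³k) = (74.5×10³)(1.12⁴)/(8·6.6³·5.7) = 8.942 → N_a = 9
Actual rate k = Gd⁴/(8D³·9) = 5.6632 N/mm
Working load F = kδ = 5.6632·15 = 84.948 N
C = 6.6/1.12 = 5.8929; K_W = (4C−1)/(4C−4)+0.615/C = 1.2576
τ_max = K_W·8FD/(πd³) = 1.2576·1016.2 = 1278 MPa
τ_max > 1170 MPa → exceeds allowable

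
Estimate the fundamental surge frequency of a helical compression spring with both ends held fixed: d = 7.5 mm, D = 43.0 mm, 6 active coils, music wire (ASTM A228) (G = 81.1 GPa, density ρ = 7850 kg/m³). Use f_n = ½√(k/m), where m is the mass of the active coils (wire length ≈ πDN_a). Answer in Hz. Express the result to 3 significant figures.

245 Hz

k = Gd⁴/(8D³N_a) = (81.1×10³)(7.5⁴)/(8·43.0³·6) = 67.239 N/mm = 67239 N/m
Wire length L = πDN_a = π·43.0·6 = 810.53 mm
m = ρ·(πd²/4)·L = 7850 × 44.179×10⁻⁶ m² × 0.81053 m = 0.28109 kg
f_n = ½√(k/m) = 0.5·√(67239/0.28109) = 0.5·√(2.392e+05) = 244.54 Hz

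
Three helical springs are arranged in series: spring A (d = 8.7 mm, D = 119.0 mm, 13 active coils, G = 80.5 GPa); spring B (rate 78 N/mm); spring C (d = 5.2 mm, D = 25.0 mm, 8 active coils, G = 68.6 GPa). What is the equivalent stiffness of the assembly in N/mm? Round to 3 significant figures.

2.42 N/mm

k_A = Gd⁴/(8D³N_a) = (80.5×10³)(8.7⁴)/(8·119.0³·13) = 2.6315 N/mm
k_C = Gd⁴/(8D³N_a) = (68.6×10³)(5.2⁴)/(8·25.0³·8) = 50.158 N/mm
Series: 1/k_eq = 1/2.6315 + 1/78 + 1/50.158 = 0.41277; k_eq = 2.4226 N/mm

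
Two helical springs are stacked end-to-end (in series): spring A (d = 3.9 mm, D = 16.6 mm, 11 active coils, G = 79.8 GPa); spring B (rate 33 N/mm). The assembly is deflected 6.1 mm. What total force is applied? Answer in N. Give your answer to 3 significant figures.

117 N

k_A = Gd⁴/(8D³N_a) = (79.8×10³)(3.9⁴)/(8·16.6³·11) = 45.862 N/mm
Series: 1/k_eq = 1/45.862 + 1/33 = 0.052108; k_eq = 19.191 N/mm
F = k_eq·δ = 19.191·6.1 = 117.07 N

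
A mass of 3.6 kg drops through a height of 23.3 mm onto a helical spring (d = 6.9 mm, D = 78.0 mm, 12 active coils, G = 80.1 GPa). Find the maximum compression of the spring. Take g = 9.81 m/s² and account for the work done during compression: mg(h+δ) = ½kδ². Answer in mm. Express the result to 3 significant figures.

31.0 mm

k = Gd⁴/(8D³N_a) = (80.1×10³)(6.9⁴)/(8·78.0³·12) = 3.9854 N/mm
W = mg = 3.6 × 9.81 = 35.316 N
½kδ² − Wδ − Wh = 0 → δ = (W + √(W² + 2kWh))/k
δ = (35.316 + √(1247.2 + 6558.9))/3.9854 = (35.316 + 88.352)/3.9854 = 31.03 mm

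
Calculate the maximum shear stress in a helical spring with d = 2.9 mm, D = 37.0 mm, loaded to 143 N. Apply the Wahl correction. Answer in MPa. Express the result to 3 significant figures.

614 MPa

Spring index C = D/d = 37.0/2.9 = 12.7586
K_W = (4C−1)/(4C−4) + 0.615/C = 50.034/47.034 + 0.0482 = 1.1120
τ₀ = 8FD/(πd³) = 8·143·37.0/(π·2.9³) = 42328/76.62 = 552.44 MPa
τ_max = K·τ₀ = 1.1120 × 552.44 = 614.3 MPa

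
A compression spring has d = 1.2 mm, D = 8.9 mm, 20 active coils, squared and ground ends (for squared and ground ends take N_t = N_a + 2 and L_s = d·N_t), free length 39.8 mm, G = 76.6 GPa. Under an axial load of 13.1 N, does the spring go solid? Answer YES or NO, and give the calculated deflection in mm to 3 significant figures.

k = Gd⁴/(8D³N_a) = (76.6×10³)(1.2⁴)/(8·8.9³·20) = 1.4082 N/mm
N_t = 22; L_s = 1.2·22 = 26.4 mm; δ_solid = L₀ − L_s = 39.8 − 26.4 = 13.4 mm
δ = F/k = 13.1/1.4082 = 9.3027 mm
δ < δ_solid → spring does not go solid

NO, δ = 9.30 mm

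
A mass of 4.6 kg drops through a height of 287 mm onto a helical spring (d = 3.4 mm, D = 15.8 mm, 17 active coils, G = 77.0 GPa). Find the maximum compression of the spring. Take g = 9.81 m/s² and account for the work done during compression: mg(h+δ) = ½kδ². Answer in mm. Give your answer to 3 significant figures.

39.2 mm

k = Gd⁴/(8D³N_a) = (77.0×10³)(3.4⁴)/(8·15.8³·17) = 19.182 N/mm
W = mg = 4.6 × 9.81 = 45.126 N
½kδ² − Wδ − Wh = 0 → δ = (W + √(W² + 2kWh))/k
δ = (45.126 + √(2036.4 + 496861))/19.182 = (45.126 + 706.33)/19.182 = 39.175 mm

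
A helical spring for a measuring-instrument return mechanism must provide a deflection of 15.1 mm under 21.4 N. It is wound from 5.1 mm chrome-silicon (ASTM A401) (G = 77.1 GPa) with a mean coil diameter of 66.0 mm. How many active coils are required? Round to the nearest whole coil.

16

Required rate k = F/δ = 21.4/15.1 = 1.4172 N/mm
N_a = Gd⁴/(8D³k) = (77.1×10³ × 5.1⁴)/(8 × 66.0³ × 1.4172)
    = 5.21597e+07 / 3.25956e+06 = 16 → 16 coils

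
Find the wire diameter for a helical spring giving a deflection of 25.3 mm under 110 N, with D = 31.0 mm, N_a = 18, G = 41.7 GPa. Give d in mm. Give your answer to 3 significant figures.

4.60 mm

Required rate k = F/δ = 110/25.3 = 4.3478 N/mm
d = (8D³N_a·k / G)^(1/4) = (8·31.0³·18·4.3478 / (41.7×10³))^0.25
  = (447.28)^0.25 = 4.5988 mm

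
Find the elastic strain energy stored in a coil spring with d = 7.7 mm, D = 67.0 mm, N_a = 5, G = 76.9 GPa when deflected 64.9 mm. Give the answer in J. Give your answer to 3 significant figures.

k = Gd⁴/(8D³N_a) = (76.9×10³)(7.7⁴)/(8·67.0³·5) = 22.47 N/mm
U = ½kδ² = 0.5 × 22.47 × 64.9² = 47322 N·mm = 47.322 J

47.3 J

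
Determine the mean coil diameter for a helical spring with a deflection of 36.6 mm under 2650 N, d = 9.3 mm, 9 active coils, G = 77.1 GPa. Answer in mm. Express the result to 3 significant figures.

48.0 mm

Required rate k = F/δ = 2650/36.6 = 72.404 N/mm
D = (Gd⁴/(8N_a·k))^(1/3) = (77.1×10³·9.3⁴/(8·9·72.404))^(1/3)
  = (110634)^(1/3) = 48.0061 mm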